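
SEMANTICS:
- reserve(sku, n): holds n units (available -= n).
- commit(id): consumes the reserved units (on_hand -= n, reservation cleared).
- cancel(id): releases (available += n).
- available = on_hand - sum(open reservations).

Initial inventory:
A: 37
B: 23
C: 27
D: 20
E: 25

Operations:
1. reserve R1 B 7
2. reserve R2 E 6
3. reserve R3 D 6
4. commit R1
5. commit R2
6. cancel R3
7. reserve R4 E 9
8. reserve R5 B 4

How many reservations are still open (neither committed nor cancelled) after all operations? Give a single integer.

Step 1: reserve R1 B 7 -> on_hand[A=37 B=23 C=27 D=20 E=25] avail[A=37 B=16 C=27 D=20 E=25] open={R1}
Step 2: reserve R2 E 6 -> on_hand[A=37 B=23 C=27 D=20 E=25] avail[A=37 B=16 C=27 D=20 E=19] open={R1,R2}
Step 3: reserve R3 D 6 -> on_hand[A=37 B=23 C=27 D=20 E=25] avail[A=37 B=16 C=27 D=14 E=19] open={R1,R2,R3}
Step 4: commit R1 -> on_hand[A=37 B=16 C=27 D=20 E=25] avail[A=37 B=16 C=27 D=14 E=19] open={R2,R3}
Step 5: commit R2 -> on_hand[A=37 B=16 C=27 D=20 E=19] avail[A=37 B=16 C=27 D=14 E=19] open={R3}
Step 6: cancel R3 -> on_hand[A=37 B=16 C=27 D=20 E=19] avail[A=37 B=16 C=27 D=20 E=19] open={}
Step 7: reserve R4 E 9 -> on_hand[A=37 B=16 C=27 D=20 E=19] avail[A=37 B=16 C=27 D=20 E=10] open={R4}
Step 8: reserve R5 B 4 -> on_hand[A=37 B=16 C=27 D=20 E=19] avail[A=37 B=12 C=27 D=20 E=10] open={R4,R5}
Open reservations: ['R4', 'R5'] -> 2

Answer: 2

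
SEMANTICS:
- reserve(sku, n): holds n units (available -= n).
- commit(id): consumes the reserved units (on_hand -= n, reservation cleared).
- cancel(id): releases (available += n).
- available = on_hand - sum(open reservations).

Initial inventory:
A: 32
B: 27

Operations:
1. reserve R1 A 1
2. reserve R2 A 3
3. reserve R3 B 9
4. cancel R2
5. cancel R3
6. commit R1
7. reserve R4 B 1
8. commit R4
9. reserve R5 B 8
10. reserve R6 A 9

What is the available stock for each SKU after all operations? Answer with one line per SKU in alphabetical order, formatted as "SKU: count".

Answer: A: 22
B: 18

Derivation:
Step 1: reserve R1 A 1 -> on_hand[A=32 B=27] avail[A=31 B=27] open={R1}
Step 2: reserve R2 A 3 -> on_hand[A=32 B=27] avail[A=28 B=27] open={R1,R2}
Step 3: reserve R3 B 9 -> on_hand[A=32 B=27] avail[A=28 B=18] open={R1,R2,R3}
Step 4: cancel R2 -> on_hand[A=32 B=27] avail[A=31 B=18] open={R1,R3}
Step 5: cancel R3 -> on_hand[A=32 B=27] avail[A=31 B=27] open={R1}
Step 6: commit R1 -> on_hand[A=31 B=27] avail[A=31 B=27] open={}
Step 7: reserve R4 B 1 -> on_hand[A=31 B=27] avail[A=31 B=26] open={R4}
Step 8: commit R4 -> on_hand[A=31 B=26] avail[A=31 B=26] open={}
Step 9: reserve R5 B 8 -> on_hand[A=31 B=26] avail[A=31 B=18] open={R5}
Step 10: reserve R6 A 9 -> on_hand[A=31 B=26] avail[A=22 B=18] open={R5,R6}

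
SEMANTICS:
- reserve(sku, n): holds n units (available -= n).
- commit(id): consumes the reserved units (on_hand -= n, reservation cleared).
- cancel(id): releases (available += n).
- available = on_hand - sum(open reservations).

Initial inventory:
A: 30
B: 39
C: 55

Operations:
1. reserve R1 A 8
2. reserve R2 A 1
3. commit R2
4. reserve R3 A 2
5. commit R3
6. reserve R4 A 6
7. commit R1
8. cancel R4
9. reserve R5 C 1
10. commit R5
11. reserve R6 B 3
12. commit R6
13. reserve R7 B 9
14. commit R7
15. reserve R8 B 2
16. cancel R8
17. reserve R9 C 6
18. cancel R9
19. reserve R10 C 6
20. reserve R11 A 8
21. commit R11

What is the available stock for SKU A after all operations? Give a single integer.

Step 1: reserve R1 A 8 -> on_hand[A=30 B=39 C=55] avail[A=22 B=39 C=55] open={R1}
Step 2: reserve R2 A 1 -> on_hand[A=30 B=39 C=55] avail[A=21 B=39 C=55] open={R1,R2}
Step 3: commit R2 -> on_hand[A=29 B=39 C=55] avail[A=21 B=39 C=55] open={R1}
Step 4: reserve R3 A 2 -> on_hand[A=29 B=39 C=55] avail[A=19 B=39 C=55] open={R1,R3}
Step 5: commit R3 -> on_hand[A=27 B=39 C=55] avail[A=19 B=39 C=55] open={R1}
Step 6: reserve R4 A 6 -> on_hand[A=27 B=39 C=55] avail[A=13 B=39 C=55] open={R1,R4}
Step 7: commit R1 -> on_hand[A=19 B=39 C=55] avail[A=13 B=39 C=55] open={R4}
Step 8: cancel R4 -> on_hand[A=19 B=39 C=55] avail[A=19 B=39 C=55] open={}
Step 9: reserve R5 C 1 -> on_hand[A=19 B=39 C=55] avail[A=19 B=39 C=54] open={R5}
Step 10: commit R5 -> on_hand[A=19 B=39 C=54] avail[A=19 B=39 C=54] open={}
Step 11: reserve R6 B 3 -> on_hand[A=19 B=39 C=54] avail[A=19 B=36 C=54] open={R6}
Step 12: commit R6 -> on_hand[A=19 B=36 C=54] avail[A=19 B=36 C=54] open={}
Step 13: reserve R7 B 9 -> on_hand[A=19 B=36 C=54] avail[A=19 B=27 C=54] open={R7}
Step 14: commit R7 -> on_hand[A=19 B=27 C=54] avail[A=19 B=27 C=54] open={}
Step 15: reserve R8 B 2 -> on_hand[A=19 B=27 C=54] avail[A=19 B=25 C=54] open={R8}
Step 16: cancel R8 -> on_hand[A=19 B=27 C=54] avail[A=19 B=27 C=54] open={}
Step 17: reserve R9 C 6 -> on_hand[A=19 B=27 C=54] avail[A=19 B=27 C=48] open={R9}
Step 18: cancel R9 -> on_hand[A=19 B=27 C=54] avail[A=19 B=27 C=54] open={}
Step 19: reserve R10 C 6 -> on_hand[A=19 B=27 C=54] avail[A=19 B=27 C=48] open={R10}
Step 20: reserve R11 A 8 -> on_hand[A=19 B=27 C=54] avail[A=11 B=27 C=48] open={R10,R11}
Step 21: commit R11 -> on_hand[A=11 B=27 C=54] avail[A=11 B=27 C=48] open={R10}
Final available[A] = 11

Answer: 11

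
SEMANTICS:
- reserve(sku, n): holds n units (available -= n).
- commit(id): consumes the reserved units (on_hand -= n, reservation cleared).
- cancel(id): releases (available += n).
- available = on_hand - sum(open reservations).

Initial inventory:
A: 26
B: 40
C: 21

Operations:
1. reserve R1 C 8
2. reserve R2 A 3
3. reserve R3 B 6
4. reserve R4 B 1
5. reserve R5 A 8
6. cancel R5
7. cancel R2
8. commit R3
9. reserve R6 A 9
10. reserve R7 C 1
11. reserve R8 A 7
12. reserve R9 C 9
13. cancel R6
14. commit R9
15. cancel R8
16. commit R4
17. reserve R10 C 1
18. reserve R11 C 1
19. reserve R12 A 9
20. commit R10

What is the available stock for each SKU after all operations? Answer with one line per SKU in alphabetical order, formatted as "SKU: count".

Answer: A: 17
B: 33
C: 1

Derivation:
Step 1: reserve R1 C 8 -> on_hand[A=26 B=40 C=21] avail[A=26 B=40 C=13] open={R1}
Step 2: reserve R2 A 3 -> on_hand[A=26 B=40 C=21] avail[A=23 B=40 C=13] open={R1,R2}
Step 3: reserve R3 B 6 -> on_hand[A=26 B=40 C=21] avail[A=23 B=34 C=13] open={R1,R2,R3}
Step 4: reserve R4 B 1 -> on_hand[A=26 B=40 C=21] avail[A=23 B=33 C=13] open={R1,R2,R3,R4}
Step 5: reserve R5 A 8 -> on_hand[A=26 B=40 C=21] avail[A=15 B=33 C=13] open={R1,R2,R3,R4,R5}
Step 6: cancel R5 -> on_hand[A=26 B=40 C=21] avail[A=23 B=33 C=13] open={R1,R2,R3,R4}
Step 7: cancel R2 -> on_hand[A=26 B=40 C=21] avail[A=26 B=33 C=13] open={R1,R3,R4}
Step 8: commit R3 -> on_hand[A=26 B=34 C=21] avail[A=26 B=33 C=13] open={R1,R4}
Step 9: reserve R6 A 9 -> on_hand[A=26 B=34 C=21] avail[A=17 B=33 C=13] open={R1,R4,R6}
Step 10: reserve R7 C 1 -> on_hand[A=26 B=34 C=21] avail[A=17 B=33 C=12] open={R1,R4,R6,R7}
Step 11: reserve R8 A 7 -> on_hand[A=26 B=34 C=21] avail[A=10 B=33 C=12] open={R1,R4,R6,R7,R8}
Step 12: reserve R9 C 9 -> on_hand[A=26 B=34 C=21] avail[A=10 B=33 C=3] open={R1,R4,R6,R7,R8,R9}
Step 13: cancel R6 -> on_hand[A=26 B=34 C=21] avail[A=19 B=33 C=3] open={R1,R4,R7,R8,R9}
Step 14: commit R9 -> on_hand[A=26 B=34 C=12] avail[A=19 B=33 C=3] open={R1,R4,R7,R8}
Step 15: cancel R8 -> on_hand[A=26 B=34 C=12] avail[A=26 B=33 C=3] open={R1,R4,R7}
Step 16: commit R4 -> on_hand[A=26 B=33 C=12] avail[A=26 B=33 C=3] open={R1,R7}
Step 17: reserve R10 C 1 -> on_hand[A=26 B=33 C=12] avail[A=26 B=33 C=2] open={R1,R10,R7}
Step 18: reserve R11 C 1 -> on_hand[A=26 B=33 C=12] avail[A=26 B=33 C=1] open={R1,R10,R11,R7}
Step 19: reserve R12 A 9 -> on_hand[A=26 B=33 C=12] avail[A=17 B=33 C=1] open={R1,R10,R11,R12,R7}
Step 20: commit R10 -> on_hand[A=26 B=33 C=11] avail[A=17 B=33 C=1] open={R1,R11,R12,R7}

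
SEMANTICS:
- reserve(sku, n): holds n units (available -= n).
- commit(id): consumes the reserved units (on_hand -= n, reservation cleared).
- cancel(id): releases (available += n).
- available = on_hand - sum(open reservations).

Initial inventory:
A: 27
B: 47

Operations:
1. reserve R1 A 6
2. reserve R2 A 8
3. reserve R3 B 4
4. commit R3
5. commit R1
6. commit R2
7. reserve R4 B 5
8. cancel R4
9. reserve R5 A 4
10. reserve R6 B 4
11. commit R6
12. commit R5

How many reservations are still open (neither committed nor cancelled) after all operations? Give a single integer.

Answer: 0

Derivation:
Step 1: reserve R1 A 6 -> on_hand[A=27 B=47] avail[A=21 B=47] open={R1}
Step 2: reserve R2 A 8 -> on_hand[A=27 B=47] avail[A=13 B=47] open={R1,R2}
Step 3: reserve R3 B 4 -> on_hand[A=27 B=47] avail[A=13 B=43] open={R1,R2,R3}
Step 4: commit R3 -> on_hand[A=27 B=43] avail[A=13 B=43] open={R1,R2}
Step 5: commit R1 -> on_hand[A=21 B=43] avail[A=13 B=43] open={R2}
Step 6: commit R2 -> on_hand[A=13 B=43] avail[A=13 B=43] open={}
Step 7: reserve R4 B 5 -> on_hand[A=13 B=43] avail[A=13 B=38] open={R4}
Step 8: cancel R4 -> on_hand[A=13 B=43] avail[A=13 B=43] open={}
Step 9: reserve R5 A 4 -> on_hand[A=13 B=43] avail[A=9 B=43] open={R5}
Step 10: reserve R6 B 4 -> on_hand[A=13 B=43] avail[A=9 B=39] open={R5,R6}
Step 11: commit R6 -> on_hand[A=13 B=39] avail[A=9 B=39] open={R5}
Step 12: commit R5 -> on_hand[A=9 B=39] avail[A=9 B=39] open={}
Open reservations: [] -> 0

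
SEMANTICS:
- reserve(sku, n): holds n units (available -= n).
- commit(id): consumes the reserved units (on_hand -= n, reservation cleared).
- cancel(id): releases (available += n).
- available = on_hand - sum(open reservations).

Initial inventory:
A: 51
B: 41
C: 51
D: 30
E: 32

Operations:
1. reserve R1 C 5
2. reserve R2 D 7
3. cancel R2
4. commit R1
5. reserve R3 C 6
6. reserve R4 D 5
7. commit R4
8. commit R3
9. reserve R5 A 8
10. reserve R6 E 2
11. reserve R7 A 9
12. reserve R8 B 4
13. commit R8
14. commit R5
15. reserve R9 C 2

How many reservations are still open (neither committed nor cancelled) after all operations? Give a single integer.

Step 1: reserve R1 C 5 -> on_hand[A=51 B=41 C=51 D=30 E=32] avail[A=51 B=41 C=46 D=30 E=32] open={R1}
Step 2: reserve R2 D 7 -> on_hand[A=51 B=41 C=51 D=30 E=32] avail[A=51 B=41 C=46 D=23 E=32] open={R1,R2}
Step 3: cancel R2 -> on_hand[A=51 B=41 C=51 D=30 E=32] avail[A=51 B=41 C=46 D=30 E=32] open={R1}
Step 4: commit R1 -> on_hand[A=51 B=41 C=46 D=30 E=32] avail[A=51 B=41 C=46 D=30 E=32] open={}
Step 5: reserve R3 C 6 -> on_hand[A=51 B=41 C=46 D=30 E=32] avail[A=51 B=41 C=40 D=30 E=32] open={R3}
Step 6: reserve R4 D 5 -> on_hand[A=51 B=41 C=46 D=30 E=32] avail[A=51 B=41 C=40 D=25 E=32] open={R3,R4}
Step 7: commit R4 -> on_hand[A=51 B=41 C=46 D=25 E=32] avail[A=51 B=41 C=40 D=25 E=32] open={R3}
Step 8: commit R3 -> on_hand[A=51 B=41 C=40 D=25 E=32] avail[A=51 B=41 C=40 D=25 E=32] open={}
Step 9: reserve R5 A 8 -> on_hand[A=51 B=41 C=40 D=25 E=32] avail[A=43 B=41 C=40 D=25 E=32] open={R5}
Step 10: reserve R6 E 2 -> on_hand[A=51 B=41 C=40 D=25 E=32] avail[A=43 B=41 C=40 D=25 E=30] open={R5,R6}
Step 11: reserve R7 A 9 -> on_hand[A=51 B=41 C=40 D=25 E=32] avail[A=34 B=41 C=40 D=25 E=30] open={R5,R6,R7}
Step 12: reserve R8 B 4 -> on_hand[A=51 B=41 C=40 D=25 E=32] avail[A=34 B=37 C=40 D=25 E=30] open={R5,R6,R7,R8}
Step 13: commit R8 -> on_hand[A=51 B=37 C=40 D=25 E=32] avail[A=34 B=37 C=40 D=25 E=30] open={R5,R6,R7}
Step 14: commit R5 -> on_hand[A=43 B=37 C=40 D=25 E=32] avail[A=34 B=37 C=40 D=25 E=30] open={R6,R7}
Step 15: reserve R9 C 2 -> on_hand[A=43 B=37 C=40 D=25 E=32] avail[A=34 B=37 C=38 D=25 E=30] open={R6,R7,R9}
Open reservations: ['R6', 'R7', 'R9'] -> 3

Answer: 3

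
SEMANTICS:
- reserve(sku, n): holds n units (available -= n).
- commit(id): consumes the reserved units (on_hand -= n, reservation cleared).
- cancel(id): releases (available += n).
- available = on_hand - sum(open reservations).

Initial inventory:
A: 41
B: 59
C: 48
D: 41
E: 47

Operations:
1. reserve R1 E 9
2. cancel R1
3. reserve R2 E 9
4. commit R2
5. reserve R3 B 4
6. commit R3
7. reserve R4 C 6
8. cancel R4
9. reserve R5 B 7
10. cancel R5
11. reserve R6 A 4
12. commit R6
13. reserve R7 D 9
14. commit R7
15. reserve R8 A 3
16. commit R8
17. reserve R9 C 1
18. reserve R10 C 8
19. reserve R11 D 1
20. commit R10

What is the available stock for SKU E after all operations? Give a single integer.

Step 1: reserve R1 E 9 -> on_hand[A=41 B=59 C=48 D=41 E=47] avail[A=41 B=59 C=48 D=41 E=38] open={R1}
Step 2: cancel R1 -> on_hand[A=41 B=59 C=48 D=41 E=47] avail[A=41 B=59 C=48 D=41 E=47] open={}
Step 3: reserve R2 E 9 -> on_hand[A=41 B=59 C=48 D=41 E=47] avail[A=41 B=59 C=48 D=41 E=38] open={R2}
Step 4: commit R2 -> on_hand[A=41 B=59 C=48 D=41 E=38] avail[A=41 B=59 C=48 D=41 E=38] open={}
Step 5: reserve R3 B 4 -> on_hand[A=41 B=59 C=48 D=41 E=38] avail[A=41 B=55 C=48 D=41 E=38] open={R3}
Step 6: commit R3 -> on_hand[A=41 B=55 C=48 D=41 E=38] avail[A=41 B=55 C=48 D=41 E=38] open={}
Step 7: reserve R4 C 6 -> on_hand[A=41 B=55 C=48 D=41 E=38] avail[A=41 B=55 C=42 D=41 E=38] open={R4}
Step 8: cancel R4 -> on_hand[A=41 B=55 C=48 D=41 E=38] avail[A=41 B=55 C=48 D=41 E=38] open={}
Step 9: reserve R5 B 7 -> on_hand[A=41 B=55 C=48 D=41 E=38] avail[A=41 B=48 C=48 D=41 E=38] open={R5}
Step 10: cancel R5 -> on_hand[A=41 B=55 C=48 D=41 E=38] avail[A=41 B=55 C=48 D=41 E=38] open={}
Step 11: reserve R6 A 4 -> on_hand[A=41 B=55 C=48 D=41 E=38] avail[A=37 B=55 C=48 D=41 E=38] open={R6}
Step 12: commit R6 -> on_hand[A=37 B=55 C=48 D=41 E=38] avail[A=37 B=55 C=48 D=41 E=38] open={}
Step 13: reserve R7 D 9 -> on_hand[A=37 B=55 C=48 D=41 E=38] avail[A=37 B=55 C=48 D=32 E=38] open={R7}
Step 14: commit R7 -> on_hand[A=37 B=55 C=48 D=32 E=38] avail[A=37 B=55 C=48 D=32 E=38] open={}
Step 15: reserve R8 A 3 -> on_hand[A=37 B=55 C=48 D=32 E=38] avail[A=34 B=55 C=48 D=32 E=38] open={R8}
Step 16: commit R8 -> on_hand[A=34 B=55 C=48 D=32 E=38] avail[A=34 B=55 C=48 D=32 E=38] open={}
Step 17: reserve R9 C 1 -> on_hand[A=34 B=55 C=48 D=32 E=38] avail[A=34 B=55 C=47 D=32 E=38] open={R9}
Step 18: reserve R10 C 8 -> on_hand[A=34 B=55 C=48 D=32 E=38] avail[A=34 B=55 C=39 D=32 E=38] open={R10,R9}
Step 19: reserve R11 D 1 -> on_hand[A=34 B=55 C=48 D=32 E=38] avail[A=34 B=55 C=39 D=31 E=38] open={R10,R11,R9}
Step 20: commit R10 -> on_hand[A=34 B=55 C=40 D=32 E=38] avail[A=34 B=55 C=39 D=31 E=38] open={R11,R9}
Final available[E] = 38

Answer: 38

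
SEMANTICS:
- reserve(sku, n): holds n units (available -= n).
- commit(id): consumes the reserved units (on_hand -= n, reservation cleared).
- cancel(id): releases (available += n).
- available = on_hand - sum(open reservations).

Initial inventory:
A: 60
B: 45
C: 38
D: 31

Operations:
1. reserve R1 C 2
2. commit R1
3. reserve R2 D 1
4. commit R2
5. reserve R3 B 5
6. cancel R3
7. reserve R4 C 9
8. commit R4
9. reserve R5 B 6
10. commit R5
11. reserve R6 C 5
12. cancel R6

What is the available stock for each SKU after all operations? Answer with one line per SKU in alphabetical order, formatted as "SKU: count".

Step 1: reserve R1 C 2 -> on_hand[A=60 B=45 C=38 D=31] avail[A=60 B=45 C=36 D=31] open={R1}
Step 2: commit R1 -> on_hand[A=60 B=45 C=36 D=31] avail[A=60 B=45 C=36 D=31] open={}
Step 3: reserve R2 D 1 -> on_hand[A=60 B=45 C=36 D=31] avail[A=60 B=45 C=36 D=30] open={R2}
Step 4: commit R2 -> on_hand[A=60 B=45 C=36 D=30] avail[A=60 B=45 C=36 D=30] open={}
Step 5: reserve R3 B 5 -> on_hand[A=60 B=45 C=36 D=30] avail[A=60 B=40 C=36 D=30] open={R3}
Step 6: cancel R3 -> on_hand[A=60 B=45 C=36 D=30] avail[A=60 B=45 C=36 D=30] open={}
Step 7: reserve R4 C 9 -> on_hand[A=60 B=45 C=36 D=30] avail[A=60 B=45 C=27 D=30] open={R4}
Step 8: commit R4 -> on_hand[A=60 B=45 C=27 D=30] avail[A=60 B=45 C=27 D=30] open={}
Step 9: reserve R5 B 6 -> on_hand[A=60 B=45 C=27 D=30] avail[A=60 B=39 C=27 D=30] open={R5}
Step 10: commit R5 -> on_hand[A=60 B=39 C=27 D=30] avail[A=60 B=39 C=27 D=30] open={}
Step 11: reserve R6 C 5 -> on_hand[A=60 B=39 C=27 D=30] avail[A=60 B=39 C=22 D=30] open={R6}
Step 12: cancel R6 -> on_hand[A=60 B=39 C=27 D=30] avail[A=60 B=39 C=27 D=30] open={}

Answer: A: 60
B: 39
C: 27
D: 30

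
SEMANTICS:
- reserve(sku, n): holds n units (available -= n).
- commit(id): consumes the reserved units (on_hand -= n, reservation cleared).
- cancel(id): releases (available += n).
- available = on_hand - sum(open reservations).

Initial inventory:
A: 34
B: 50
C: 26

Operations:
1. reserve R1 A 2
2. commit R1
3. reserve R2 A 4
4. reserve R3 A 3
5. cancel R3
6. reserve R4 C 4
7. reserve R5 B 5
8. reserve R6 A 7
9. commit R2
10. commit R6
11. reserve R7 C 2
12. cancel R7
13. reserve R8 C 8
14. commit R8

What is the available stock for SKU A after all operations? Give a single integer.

Answer: 21

Derivation:
Step 1: reserve R1 A 2 -> on_hand[A=34 B=50 C=26] avail[A=32 B=50 C=26] open={R1}
Step 2: commit R1 -> on_hand[A=32 B=50 C=26] avail[A=32 B=50 C=26] open={}
Step 3: reserve R2 A 4 -> on_hand[A=32 B=50 C=26] avail[A=28 B=50 C=26] open={R2}
Step 4: reserve R3 A 3 -> on_hand[A=32 B=50 C=26] avail[A=25 B=50 C=26] open={R2,R3}
Step 5: cancel R3 -> on_hand[A=32 B=50 C=26] avail[A=28 B=50 C=26] open={R2}
Step 6: reserve R4 C 4 -> on_hand[A=32 B=50 C=26] avail[A=28 B=50 C=22] open={R2,R4}
Step 7: reserve R5 B 5 -> on_hand[A=32 B=50 C=26] avail[A=28 B=45 C=22] open={R2,R4,R5}
Step 8: reserve R6 A 7 -> on_hand[A=32 B=50 C=26] avail[A=21 B=45 C=22] open={R2,R4,R5,R6}
Step 9: commit R2 -> on_hand[A=28 B=50 C=26] avail[A=21 B=45 C=22] open={R4,R5,R6}
Step 10: commit R6 -> on_hand[A=21 B=50 C=26] avail[A=21 B=45 C=22] open={R4,R5}
Step 11: reserve R7 C 2 -> on_hand[A=21 B=50 C=26] avail[A=21 B=45 C=20] open={R4,R5,R7}
Step 12: cancel R7 -> on_hand[A=21 B=50 C=26] avail[A=21 B=45 C=22] open={R4,R5}
Step 13: reserve R8 C 8 -> on_hand[A=21 B=50 C=26] avail[A=21 B=45 C=14] open={R4,R5,R8}
Step 14: commit R8 -> on_hand[A=21 B=50 C=18] avail[A=21 B=45 C=14] open={R4,R5}
Final available[A] = 21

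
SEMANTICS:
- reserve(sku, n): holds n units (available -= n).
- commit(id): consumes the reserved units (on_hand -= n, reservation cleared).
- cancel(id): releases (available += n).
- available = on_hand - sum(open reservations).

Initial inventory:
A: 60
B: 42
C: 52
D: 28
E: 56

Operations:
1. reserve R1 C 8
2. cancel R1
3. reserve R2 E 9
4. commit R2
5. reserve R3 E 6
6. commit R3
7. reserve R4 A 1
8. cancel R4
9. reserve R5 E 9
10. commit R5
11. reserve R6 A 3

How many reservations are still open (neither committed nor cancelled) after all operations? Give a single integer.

Answer: 1

Derivation:
Step 1: reserve R1 C 8 -> on_hand[A=60 B=42 C=52 D=28 E=56] avail[A=60 B=42 C=44 D=28 E=56] open={R1}
Step 2: cancel R1 -> on_hand[A=60 B=42 C=52 D=28 E=56] avail[A=60 B=42 C=52 D=28 E=56] open={}
Step 3: reserve R2 E 9 -> on_hand[A=60 B=42 C=52 D=28 E=56] avail[A=60 B=42 C=52 D=28 E=47] open={R2}
Step 4: commit R2 -> on_hand[A=60 B=42 C=52 D=28 E=47] avail[A=60 B=42 C=52 D=28 E=47] open={}
Step 5: reserve R3 E 6 -> on_hand[A=60 B=42 C=52 D=28 E=47] avail[A=60 B=42 C=52 D=28 E=41] open={R3}
Step 6: commit R3 -> on_hand[A=60 B=42 C=52 D=28 E=41] avail[A=60 B=42 C=52 D=28 E=41] open={}
Step 7: reserve R4 A 1 -> on_hand[A=60 B=42 C=52 D=28 E=41] avail[A=59 B=42 C=52 D=28 E=41] open={R4}
Step 8: cancel R4 -> on_hand[A=60 B=42 C=52 D=28 E=41] avail[A=60 B=42 C=52 D=28 E=41] open={}
Step 9: reserve R5 E 9 -> on_hand[A=60 B=42 C=52 D=28 E=41] avail[A=60 B=42 C=52 D=28 E=32] open={R5}
Step 10: commit R5 -> on_hand[A=60 B=42 C=52 D=28 E=32] avail[A=60 B=42 C=52 D=28 E=32] open={}
Step 11: reserve R6 A 3 -> on_hand[A=60 B=42 C=52 D=28 E=32] avail[A=57 B=42 C=52 D=28 E=32] open={R6}
Open reservations: ['R6'] -> 1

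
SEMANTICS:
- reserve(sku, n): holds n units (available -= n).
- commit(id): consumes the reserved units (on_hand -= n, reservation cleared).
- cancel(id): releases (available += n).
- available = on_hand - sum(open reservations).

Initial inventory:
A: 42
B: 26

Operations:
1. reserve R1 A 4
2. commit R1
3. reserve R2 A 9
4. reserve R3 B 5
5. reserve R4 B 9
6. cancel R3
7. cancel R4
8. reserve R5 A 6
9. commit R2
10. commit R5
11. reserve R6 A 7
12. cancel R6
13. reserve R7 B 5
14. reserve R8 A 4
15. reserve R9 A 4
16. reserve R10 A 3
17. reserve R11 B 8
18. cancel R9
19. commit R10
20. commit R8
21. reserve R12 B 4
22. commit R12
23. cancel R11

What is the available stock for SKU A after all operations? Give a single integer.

Step 1: reserve R1 A 4 -> on_hand[A=42 B=26] avail[A=38 B=26] open={R1}
Step 2: commit R1 -> on_hand[A=38 B=26] avail[A=38 B=26] open={}
Step 3: reserve R2 A 9 -> on_hand[A=38 B=26] avail[A=29 B=26] open={R2}
Step 4: reserve R3 B 5 -> on_hand[A=38 B=26] avail[A=29 B=21] open={R2,R3}
Step 5: reserve R4 B 9 -> on_hand[A=38 B=26] avail[A=29 B=12] open={R2,R3,R4}
Step 6: cancel R3 -> on_hand[A=38 B=26] avail[A=29 B=17] open={R2,R4}
Step 7: cancel R4 -> on_hand[A=38 B=26] avail[A=29 B=26] open={R2}
Step 8: reserve R5 A 6 -> on_hand[A=38 B=26] avail[A=23 B=26] open={R2,R5}
Step 9: commit R2 -> on_hand[A=29 B=26] avail[A=23 B=26] open={R5}
Step 10: commit R5 -> on_hand[A=23 B=26] avail[A=23 B=26] open={}
Step 11: reserve R6 A 7 -> on_hand[A=23 B=26] avail[A=16 B=26] open={R6}
Step 12: cancel R6 -> on_hand[A=23 B=26] avail[A=23 B=26] open={}
Step 13: reserve R7 B 5 -> on_hand[A=23 B=26] avail[A=23 B=21] open={R7}
Step 14: reserve R8 A 4 -> on_hand[A=23 B=26] avail[A=19 B=21] open={R7,R8}
Step 15: reserve R9 A 4 -> on_hand[A=23 B=26] avail[A=15 B=21] open={R7,R8,R9}
Step 16: reserve R10 A 3 -> on_hand[A=23 B=26] avail[A=12 B=21] open={R10,R7,R8,R9}
Step 17: reserve R11 B 8 -> on_hand[A=23 B=26] avail[A=12 B=13] open={R10,R11,R7,R8,R9}
Step 18: cancel R9 -> on_hand[A=23 B=26] avail[A=16 B=13] open={R10,R11,R7,R8}
Step 19: commit R10 -> on_hand[A=20 B=26] avail[A=16 B=13] open={R11,R7,R8}
Step 20: commit R8 -> on_hand[A=16 B=26] avail[A=16 B=13] open={R11,R7}
Step 21: reserve R12 B 4 -> on_hand[A=16 B=26] avail[A=16 B=9] open={R11,R12,R7}
Step 22: commit R12 -> on_hand[A=16 B=22] avail[A=16 B=9] open={R11,R7}
Step 23: cancel R11 -> on_hand[A=16 B=22] avail[A=16 B=17] open={R7}
Final available[A] = 16

Answer: 16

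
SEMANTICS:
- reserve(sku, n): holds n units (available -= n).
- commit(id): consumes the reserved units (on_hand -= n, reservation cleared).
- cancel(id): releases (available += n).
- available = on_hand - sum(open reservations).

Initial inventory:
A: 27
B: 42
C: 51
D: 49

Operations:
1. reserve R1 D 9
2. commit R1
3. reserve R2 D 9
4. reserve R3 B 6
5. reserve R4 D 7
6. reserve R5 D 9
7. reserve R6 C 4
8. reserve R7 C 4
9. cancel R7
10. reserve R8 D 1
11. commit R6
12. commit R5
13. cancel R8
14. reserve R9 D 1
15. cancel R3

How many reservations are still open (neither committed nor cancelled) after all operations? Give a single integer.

Answer: 3

Derivation:
Step 1: reserve R1 D 9 -> on_hand[A=27 B=42 C=51 D=49] avail[A=27 B=42 C=51 D=40] open={R1}
Step 2: commit R1 -> on_hand[A=27 B=42 C=51 D=40] avail[A=27 B=42 C=51 D=40] open={}
Step 3: reserve R2 D 9 -> on_hand[A=27 B=42 C=51 D=40] avail[A=27 B=42 C=51 D=31] open={R2}
Step 4: reserve R3 B 6 -> on_hand[A=27 B=42 C=51 D=40] avail[A=27 B=36 C=51 D=31] open={R2,R3}
Step 5: reserve R4 D 7 -> on_hand[A=27 B=42 C=51 D=40] avail[A=27 B=36 C=51 D=24] open={R2,R3,R4}
Step 6: reserve R5 D 9 -> on_hand[A=27 B=42 C=51 D=40] avail[A=27 B=36 C=51 D=15] open={R2,R3,R4,R5}
Step 7: reserve R6 C 4 -> on_hand[A=27 B=42 C=51 D=40] avail[A=27 B=36 C=47 D=15] open={R2,R3,R4,R5,R6}
Step 8: reserve R7 C 4 -> on_hand[A=27 B=42 C=51 D=40] avail[A=27 B=36 C=43 D=15] open={R2,R3,R4,R5,R6,R7}
Step 9: cancel R7 -> on_hand[A=27 B=42 C=51 D=40] avail[A=27 B=36 C=47 D=15] open={R2,R3,R4,R5,R6}
Step 10: reserve R8 D 1 -> on_hand[A=27 B=42 C=51 D=40] avail[A=27 B=36 C=47 D=14] open={R2,R3,R4,R5,R6,R8}
Step 11: commit R6 -> on_hand[A=27 B=42 C=47 D=40] avail[A=27 B=36 C=47 D=14] open={R2,R3,R4,R5,R8}
Step 12: commit R5 -> on_hand[A=27 B=42 C=47 D=31] avail[A=27 B=36 C=47 D=14] open={R2,R3,R4,R8}
Step 13: cancel R8 -> on_hand[A=27 B=42 C=47 D=31] avail[A=27 B=36 C=47 D=15] open={R2,R3,R4}
Step 14: reserve R9 D 1 -> on_hand[A=27 B=42 C=47 D=31] avail[A=27 B=36 C=47 D=14] open={R2,R3,R4,R9}
Step 15: cancel R3 -> on_hand[A=27 B=42 C=47 D=31] avail[A=27 B=42 C=47 D=14] open={R2,R4,R9}
Open reservations: ['R2', 'R4', 'R9'] -> 3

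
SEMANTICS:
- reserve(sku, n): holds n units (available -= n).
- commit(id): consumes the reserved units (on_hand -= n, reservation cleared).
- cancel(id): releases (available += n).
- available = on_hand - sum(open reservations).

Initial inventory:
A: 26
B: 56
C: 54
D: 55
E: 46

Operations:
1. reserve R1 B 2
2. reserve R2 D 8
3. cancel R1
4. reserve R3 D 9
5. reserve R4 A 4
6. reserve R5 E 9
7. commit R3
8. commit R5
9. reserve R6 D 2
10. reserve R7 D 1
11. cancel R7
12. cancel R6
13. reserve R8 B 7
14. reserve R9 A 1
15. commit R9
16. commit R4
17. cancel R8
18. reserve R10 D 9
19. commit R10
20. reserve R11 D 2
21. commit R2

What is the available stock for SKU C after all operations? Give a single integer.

Step 1: reserve R1 B 2 -> on_hand[A=26 B=56 C=54 D=55 E=46] avail[A=26 B=54 C=54 D=55 E=46] open={R1}
Step 2: reserve R2 D 8 -> on_hand[A=26 B=56 C=54 D=55 E=46] avail[A=26 B=54 C=54 D=47 E=46] open={R1,R2}
Step 3: cancel R1 -> on_hand[A=26 B=56 C=54 D=55 E=46] avail[A=26 B=56 C=54 D=47 E=46] open={R2}
Step 4: reserve R3 D 9 -> on_hand[A=26 B=56 C=54 D=55 E=46] avail[A=26 B=56 C=54 D=38 E=46] open={R2,R3}
Step 5: reserve R4 A 4 -> on_hand[A=26 B=56 C=54 D=55 E=46] avail[A=22 B=56 C=54 D=38 E=46] open={R2,R3,R4}
Step 6: reserve R5 E 9 -> on_hand[A=26 B=56 C=54 D=55 E=46] avail[A=22 B=56 C=54 D=38 E=37] open={R2,R3,R4,R5}
Step 7: commit R3 -> on_hand[A=26 B=56 C=54 D=46 E=46] avail[A=22 B=56 C=54 D=38 E=37] open={R2,R4,R5}
Step 8: commit R5 -> on_hand[A=26 B=56 C=54 D=46 E=37] avail[A=22 B=56 C=54 D=38 E=37] open={R2,R4}
Step 9: reserve R6 D 2 -> on_hand[A=26 B=56 C=54 D=46 E=37] avail[A=22 B=56 C=54 D=36 E=37] open={R2,R4,R6}
Step 10: reserve R7 D 1 -> on_hand[A=26 B=56 C=54 D=46 E=37] avail[A=22 B=56 C=54 D=35 E=37] open={R2,R4,R6,R7}
Step 11: cancel R7 -> on_hand[A=26 B=56 C=54 D=46 E=37] avail[A=22 B=56 C=54 D=36 E=37] open={R2,R4,R6}
Step 12: cancel R6 -> on_hand[A=26 B=56 C=54 D=46 E=37] avail[A=22 B=56 C=54 D=38 E=37] open={R2,R4}
Step 13: reserve R8 B 7 -> on_hand[A=26 B=56 C=54 D=46 E=37] avail[A=22 B=49 C=54 D=38 E=37] open={R2,R4,R8}
Step 14: reserve R9 A 1 -> on_hand[A=26 B=56 C=54 D=46 E=37] avail[A=21 B=49 C=54 D=38 E=37] open={R2,R4,R8,R9}
Step 15: commit R9 -> on_hand[A=25 B=56 C=54 D=46 E=37] avail[A=21 B=49 C=54 D=38 E=37] open={R2,R4,R8}
Step 16: commit R4 -> on_hand[A=21 B=56 C=54 D=46 E=37] avail[A=21 B=49 C=54 D=38 E=37] open={R2,R8}
Step 17: cancel R8 -> on_hand[A=21 B=56 C=54 D=46 E=37] avail[A=21 B=56 C=54 D=38 E=37] open={R2}
Step 18: reserve R10 D 9 -> on_hand[A=21 B=56 C=54 D=46 E=37] avail[A=21 B=56 C=54 D=29 E=37] open={R10,R2}
Step 19: commit R10 -> on_hand[A=21 B=56 C=54 D=37 E=37] avail[A=21 B=56 C=54 D=29 E=37] open={R2}
Step 20: reserve R11 D 2 -> on_hand[A=21 B=56 C=54 D=37 E=37] avail[A=21 B=56 C=54 D=27 E=37] open={R11,R2}
Step 21: commit R2 -> on_hand[A=21 B=56 C=54 D=29 E=37] avail[A=21 B=56 C=54 D=27 E=37] open={R11}
Final available[C] = 54

Answer: 54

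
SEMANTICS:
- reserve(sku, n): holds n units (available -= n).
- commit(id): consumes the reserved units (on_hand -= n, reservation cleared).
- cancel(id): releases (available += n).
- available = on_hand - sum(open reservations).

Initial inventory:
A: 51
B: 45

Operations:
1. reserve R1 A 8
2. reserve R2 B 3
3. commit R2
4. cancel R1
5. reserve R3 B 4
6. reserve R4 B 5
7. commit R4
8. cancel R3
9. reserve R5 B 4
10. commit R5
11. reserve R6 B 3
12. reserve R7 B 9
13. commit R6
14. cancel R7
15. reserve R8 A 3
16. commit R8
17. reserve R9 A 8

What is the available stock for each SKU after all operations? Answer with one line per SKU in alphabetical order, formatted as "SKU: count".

Answer: A: 40
B: 30

Derivation:
Step 1: reserve R1 A 8 -> on_hand[A=51 B=45] avail[A=43 B=45] open={R1}
Step 2: reserve R2 B 3 -> on_hand[A=51 B=45] avail[A=43 B=42] open={R1,R2}
Step 3: commit R2 -> on_hand[A=51 B=42] avail[A=43 B=42] open={R1}
Step 4: cancel R1 -> on_hand[A=51 B=42] avail[A=51 B=42] open={}
Step 5: reserve R3 B 4 -> on_hand[A=51 B=42] avail[A=51 B=38] open={R3}
Step 6: reserve R4 B 5 -> on_hand[A=51 B=42] avail[A=51 B=33] open={R3,R4}
Step 7: commit R4 -> on_hand[A=51 B=37] avail[A=51 B=33] open={R3}
Step 8: cancel R3 -> on_hand[A=51 B=37] avail[A=51 B=37] open={}
Step 9: reserve R5 B 4 -> on_hand[A=51 B=37] avail[A=51 B=33] open={R5}
Step 10: commit R5 -> on_hand[A=51 B=33] avail[A=51 B=33] open={}
Step 11: reserve R6 B 3 -> on_hand[A=51 B=33] avail[A=51 B=30] open={R6}
Step 12: reserve R7 B 9 -> on_hand[A=51 B=33] avail[A=51 B=21] open={R6,R7}
Step 13: commit R6 -> on_hand[A=51 B=30] avail[A=51 B=21] open={R7}
Step 14: cancel R7 -> on_hand[A=51 B=30] avail[A=51 B=30] open={}
Step 15: reserve R8 A 3 -> on_hand[A=51 B=30] avail[A=48 B=30] open={R8}
Step 16: commit R8 -> on_hand[A=48 B=30] avail[A=48 B=30] open={}
Step 17: reserve R9 A 8 -> on_hand[A=48 B=30] avail[A=40 B=30] open={R9}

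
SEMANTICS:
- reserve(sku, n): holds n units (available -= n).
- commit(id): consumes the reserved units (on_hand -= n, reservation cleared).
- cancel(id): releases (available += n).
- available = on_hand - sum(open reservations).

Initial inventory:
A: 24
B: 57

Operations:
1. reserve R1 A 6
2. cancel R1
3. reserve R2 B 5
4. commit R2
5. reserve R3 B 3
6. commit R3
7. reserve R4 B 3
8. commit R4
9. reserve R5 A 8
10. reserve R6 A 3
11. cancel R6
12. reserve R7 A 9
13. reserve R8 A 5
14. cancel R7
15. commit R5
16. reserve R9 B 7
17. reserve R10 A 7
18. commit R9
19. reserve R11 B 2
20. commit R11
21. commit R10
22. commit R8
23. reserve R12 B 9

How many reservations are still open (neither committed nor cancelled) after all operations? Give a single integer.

Step 1: reserve R1 A 6 -> on_hand[A=24 B=57] avail[A=18 B=57] open={R1}
Step 2: cancel R1 -> on_hand[A=24 B=57] avail[A=24 B=57] open={}
Step 3: reserve R2 B 5 -> on_hand[A=24 B=57] avail[A=24 B=52] open={R2}
Step 4: commit R2 -> on_hand[A=24 B=52] avail[A=24 B=52] open={}
Step 5: reserve R3 B 3 -> on_hand[A=24 B=52] avail[A=24 B=49] open={R3}
Step 6: commit R3 -> on_hand[A=24 B=49] avail[A=24 B=49] open={}
Step 7: reserve R4 B 3 -> on_hand[A=24 B=49] avail[A=24 B=46] open={R4}
Step 8: commit R4 -> on_hand[A=24 B=46] avail[A=24 B=46] open={}
Step 9: reserve R5 A 8 -> on_hand[A=24 B=46] avail[A=16 B=46] open={R5}
Step 10: reserve R6 A 3 -> on_hand[A=24 B=46] avail[A=13 B=46] open={R5,R6}
Step 11: cancel R6 -> on_hand[A=24 B=46] avail[A=16 B=46] open={R5}
Step 12: reserve R7 A 9 -> on_hand[A=24 B=46] avail[A=7 B=46] open={R5,R7}
Step 13: reserve R8 A 5 -> on_hand[A=24 B=46] avail[A=2 B=46] open={R5,R7,R8}
Step 14: cancel R7 -> on_hand[A=24 B=46] avail[A=11 B=46] open={R5,R8}
Step 15: commit R5 -> on_hand[A=16 B=46] avail[A=11 B=46] open={R8}
Step 16: reserve R9 B 7 -> on_hand[A=16 B=46] avail[A=11 B=39] open={R8,R9}
Step 17: reserve R10 A 7 -> on_hand[A=16 B=46] avail[A=4 B=39] open={R10,R8,R9}
Step 18: commit R9 -> on_hand[A=16 B=39] avail[A=4 B=39] open={R10,R8}
Step 19: reserve R11 B 2 -> on_hand[A=16 B=39] avail[A=4 B=37] open={R10,R11,R8}
Step 20: commit R11 -> on_hand[A=16 B=37] avail[A=4 B=37] open={R10,R8}
Step 21: commit R10 -> on_hand[A=9 B=37] avail[A=4 B=37] open={R8}
Step 22: commit R8 -> on_hand[A=4 B=37] avail[A=4 B=37] open={}
Step 23: reserve R12 B 9 -> on_hand[A=4 B=37] avail[A=4 B=28] open={R12}
Open reservations: ['R12'] -> 1

Answer: 1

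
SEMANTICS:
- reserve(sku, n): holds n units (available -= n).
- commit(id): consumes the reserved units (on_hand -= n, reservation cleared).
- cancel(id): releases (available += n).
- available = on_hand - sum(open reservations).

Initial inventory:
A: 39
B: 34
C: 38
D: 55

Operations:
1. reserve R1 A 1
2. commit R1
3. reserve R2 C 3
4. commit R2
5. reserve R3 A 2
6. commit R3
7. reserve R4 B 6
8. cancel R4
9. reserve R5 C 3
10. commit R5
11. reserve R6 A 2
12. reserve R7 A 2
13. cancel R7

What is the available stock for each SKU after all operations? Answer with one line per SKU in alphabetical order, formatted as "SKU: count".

Answer: A: 34
B: 34
C: 32
D: 55

Derivation:
Step 1: reserve R1 A 1 -> on_hand[A=39 B=34 C=38 D=55] avail[A=38 B=34 C=38 D=55] open={R1}
Step 2: commit R1 -> on_hand[A=38 B=34 C=38 D=55] avail[A=38 B=34 C=38 D=55] open={}
Step 3: reserve R2 C 3 -> on_hand[A=38 B=34 C=38 D=55] avail[A=38 B=34 C=35 D=55] open={R2}
Step 4: commit R2 -> on_hand[A=38 B=34 C=35 D=55] avail[A=38 B=34 C=35 D=55] open={}
Step 5: reserve R3 A 2 -> on_hand[A=38 B=34 C=35 D=55] avail[A=36 B=34 C=35 D=55] open={R3}
Step 6: commit R3 -> on_hand[A=36 B=34 C=35 D=55] avail[A=36 B=34 C=35 D=55] open={}
Step 7: reserve R4 B 6 -> on_hand[A=36 B=34 C=35 D=55] avail[A=36 B=28 C=35 D=55] open={R4}
Step 8: cancel R4 -> on_hand[A=36 B=34 C=35 D=55] avail[A=36 B=34 C=35 D=55] open={}
Step 9: reserve R5 C 3 -> on_hand[A=36 B=34 C=35 D=55] avail[A=36 B=34 C=32 D=55] open={R5}
Step 10: commit R5 -> on_hand[A=36 B=34 C=32 D=55] avail[A=36 B=34 C=32 D=55] open={}
Step 11: reserve R6 A 2 -> on_hand[A=36 B=34 C=32 D=55] avail[A=34 B=34 C=32 D=55] open={R6}
Step 12: reserve R7 A 2 -> on_hand[A=36 B=34 C=32 D=55] avail[A=32 B=34 C=32 D=55] open={R6,R7}
Step 13: cancel R7 -> on_hand[A=36 B=34 C=32 D=55] avail[A=34 B=34 C=32 D=55] open={R6}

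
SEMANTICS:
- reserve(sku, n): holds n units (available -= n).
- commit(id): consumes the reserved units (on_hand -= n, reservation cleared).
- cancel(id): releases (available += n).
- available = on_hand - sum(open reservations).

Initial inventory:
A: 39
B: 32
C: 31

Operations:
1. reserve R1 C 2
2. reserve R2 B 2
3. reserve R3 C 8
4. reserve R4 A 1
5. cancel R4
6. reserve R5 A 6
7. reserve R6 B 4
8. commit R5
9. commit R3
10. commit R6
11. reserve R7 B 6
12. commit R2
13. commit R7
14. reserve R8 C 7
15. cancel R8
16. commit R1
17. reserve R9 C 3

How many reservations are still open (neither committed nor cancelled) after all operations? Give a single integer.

Step 1: reserve R1 C 2 -> on_hand[A=39 B=32 C=31] avail[A=39 B=32 C=29] open={R1}
Step 2: reserve R2 B 2 -> on_hand[A=39 B=32 C=31] avail[A=39 B=30 C=29] open={R1,R2}
Step 3: reserve R3 C 8 -> on_hand[A=39 B=32 C=31] avail[A=39 B=30 C=21] open={R1,R2,R3}
Step 4: reserve R4 A 1 -> on_hand[A=39 B=32 C=31] avail[A=38 B=30 C=21] open={R1,R2,R3,R4}
Step 5: cancel R4 -> on_hand[A=39 B=32 C=31] avail[A=39 B=30 C=21] open={R1,R2,R3}
Step 6: reserve R5 A 6 -> on_hand[A=39 B=32 C=31] avail[A=33 B=30 C=21] open={R1,R2,R3,R5}
Step 7: reserve R6 B 4 -> on_hand[A=39 B=32 C=31] avail[A=33 B=26 C=21] open={R1,R2,R3,R5,R6}
Step 8: commit R5 -> on_hand[A=33 B=32 C=31] avail[A=33 B=26 C=21] open={R1,R2,R3,R6}
Step 9: commit R3 -> on_hand[A=33 B=32 C=23] avail[A=33 B=26 C=21] open={R1,R2,R6}
Step 10: commit R6 -> on_hand[A=33 B=28 C=23] avail[A=33 B=26 C=21] open={R1,R2}
Step 11: reserve R7 B 6 -> on_hand[A=33 B=28 C=23] avail[A=33 B=20 C=21] open={R1,R2,R7}
Step 12: commit R2 -> on_hand[A=33 B=26 C=23] avail[A=33 B=20 C=21] open={R1,R7}
Step 13: commit R7 -> on_hand[A=33 B=20 C=23] avail[A=33 B=20 C=21] open={R1}
Step 14: reserve R8 C 7 -> on_hand[A=33 B=20 C=23] avail[A=33 B=20 C=14] open={R1,R8}
Step 15: cancel R8 -> on_hand[A=33 B=20 C=23] avail[A=33 B=20 C=21] open={R1}
Step 16: commit R1 -> on_hand[A=33 B=20 C=21] avail[A=33 B=20 C=21] open={}
Step 17: reserve R9 C 3 -> on_hand[A=33 B=20 C=21] avail[A=33 B=20 C=18] open={R9}
Open reservations: ['R9'] -> 1

Answer: 1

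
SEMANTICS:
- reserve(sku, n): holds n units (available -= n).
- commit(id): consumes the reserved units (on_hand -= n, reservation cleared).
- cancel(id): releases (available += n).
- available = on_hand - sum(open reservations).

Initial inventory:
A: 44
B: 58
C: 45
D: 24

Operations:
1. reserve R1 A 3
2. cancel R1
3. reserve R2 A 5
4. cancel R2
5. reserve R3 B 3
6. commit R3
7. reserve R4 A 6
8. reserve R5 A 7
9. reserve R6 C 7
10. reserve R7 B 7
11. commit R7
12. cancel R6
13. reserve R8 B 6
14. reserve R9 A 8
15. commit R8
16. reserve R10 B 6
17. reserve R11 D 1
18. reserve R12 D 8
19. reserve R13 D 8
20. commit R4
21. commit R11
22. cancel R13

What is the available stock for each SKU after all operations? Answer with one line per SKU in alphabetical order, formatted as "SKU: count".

Step 1: reserve R1 A 3 -> on_hand[A=44 B=58 C=45 D=24] avail[A=41 B=58 C=45 D=24] open={R1}
Step 2: cancel R1 -> on_hand[A=44 B=58 C=45 D=24] avail[A=44 B=58 C=45 D=24] open={}
Step 3: reserve R2 A 5 -> on_hand[A=44 B=58 C=45 D=24] avail[A=39 B=58 C=45 D=24] open={R2}
Step 4: cancel R2 -> on_hand[A=44 B=58 C=45 D=24] avail[A=44 B=58 C=45 D=24] open={}
Step 5: reserve R3 B 3 -> on_hand[A=44 B=58 C=45 D=24] avail[A=44 B=55 C=45 D=24] open={R3}
Step 6: commit R3 -> on_hand[A=44 B=55 C=45 D=24] avail[A=44 B=55 C=45 D=24] open={}
Step 7: reserve R4 A 6 -> on_hand[A=44 B=55 C=45 D=24] avail[A=38 B=55 C=45 D=24] open={R4}
Step 8: reserve R5 A 7 -> on_hand[A=44 B=55 C=45 D=24] avail[A=31 B=55 C=45 D=24] open={R4,R5}
Step 9: reserve R6 C 7 -> on_hand[A=44 B=55 C=45 D=24] avail[A=31 B=55 C=38 D=24] open={R4,R5,R6}
Step 10: reserve R7 B 7 -> on_hand[A=44 B=55 C=45 D=24] avail[A=31 B=48 C=38 D=24] open={R4,R5,R6,R7}
Step 11: commit R7 -> on_hand[A=44 B=48 C=45 D=24] avail[A=31 B=48 C=38 D=24] open={R4,R5,R6}
Step 12: cancel R6 -> on_hand[A=44 B=48 C=45 D=24] avail[A=31 B=48 C=45 D=24] open={R4,R5}
Step 13: reserve R8 B 6 -> on_hand[A=44 B=48 C=45 D=24] avail[A=31 B=42 C=45 D=24] open={R4,R5,R8}
Step 14: reserve R9 A 8 -> on_hand[A=44 B=48 C=45 D=24] avail[A=23 B=42 C=45 D=24] open={R4,R5,R8,R9}
Step 15: commit R8 -> on_hand[A=44 B=42 C=45 D=24] avail[A=23 B=42 C=45 D=24] open={R4,R5,R9}
Step 16: reserve R10 B 6 -> on_hand[A=44 B=42 C=45 D=24] avail[A=23 B=36 C=45 D=24] open={R10,R4,R5,R9}
Step 17: reserve R11 D 1 -> on_hand[A=44 B=42 C=45 D=24] avail[A=23 B=36 C=45 D=23] open={R10,R11,R4,R5,R9}
Step 18: reserve R12 D 8 -> on_hand[A=44 B=42 C=45 D=24] avail[A=23 B=36 C=45 D=15] open={R10,R11,R12,R4,R5,R9}
Step 19: reserve R13 D 8 -> on_hand[A=44 B=42 C=45 D=24] avail[A=23 B=36 C=45 D=7] open={R10,R11,R12,R13,R4,R5,R9}
Step 20: commit R4 -> on_hand[A=38 B=42 C=45 D=24] avail[A=23 B=36 C=45 D=7] open={R10,R11,R12,R13,R5,R9}
Step 21: commit R11 -> on_hand[A=38 B=42 C=45 D=23] avail[A=23 B=36 C=45 D=7] open={R10,R12,R13,R5,R9}
Step 22: cancel R13 -> on_hand[A=38 B=42 C=45 D=23] avail[A=23 B=36 C=45 D=15] open={R10,R12,R5,R9}

Answer: A: 23
B: 36
C: 45
D: 15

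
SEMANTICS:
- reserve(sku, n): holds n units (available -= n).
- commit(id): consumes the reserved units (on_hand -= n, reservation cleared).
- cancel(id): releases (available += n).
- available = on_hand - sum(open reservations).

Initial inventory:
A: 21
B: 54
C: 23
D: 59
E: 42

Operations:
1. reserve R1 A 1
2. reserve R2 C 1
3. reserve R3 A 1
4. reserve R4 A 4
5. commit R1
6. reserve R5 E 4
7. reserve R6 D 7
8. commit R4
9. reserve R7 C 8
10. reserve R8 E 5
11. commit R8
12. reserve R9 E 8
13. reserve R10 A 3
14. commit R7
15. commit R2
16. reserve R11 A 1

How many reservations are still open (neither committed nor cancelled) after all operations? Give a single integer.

Answer: 6

Derivation:
Step 1: reserve R1 A 1 -> on_hand[A=21 B=54 C=23 D=59 E=42] avail[A=20 B=54 C=23 D=59 E=42] open={R1}
Step 2: reserve R2 C 1 -> on_hand[A=21 B=54 C=23 D=59 E=42] avail[A=20 B=54 C=22 D=59 E=42] open={R1,R2}
Step 3: reserve R3 A 1 -> on_hand[A=21 B=54 C=23 D=59 E=42] avail[A=19 B=54 C=22 D=59 E=42] open={R1,R2,R3}
Step 4: reserve R4 A 4 -> on_hand[A=21 B=54 C=23 D=59 E=42] avail[A=15 B=54 C=22 D=59 E=42] open={R1,R2,R3,R4}
Step 5: commit R1 -> on_hand[A=20 B=54 C=23 D=59 E=42] avail[A=15 B=54 C=22 D=59 E=42] open={R2,R3,R4}
Step 6: reserve R5 E 4 -> on_hand[A=20 B=54 C=23 D=59 E=42] avail[A=15 B=54 C=22 D=59 E=38] open={R2,R3,R4,R5}
Step 7: reserve R6 D 7 -> on_hand[A=20 B=54 C=23 D=59 E=42] avail[A=15 B=54 C=22 D=52 E=38] open={R2,R3,R4,R5,R6}
Step 8: commit R4 -> on_hand[A=16 B=54 C=23 D=59 E=42] avail[A=15 B=54 C=22 D=52 E=38] open={R2,R3,R5,R6}
Step 9: reserve R7 C 8 -> on_hand[A=16 B=54 C=23 D=59 E=42] avail[A=15 B=54 C=14 D=52 E=38] open={R2,R3,R5,R6,R7}
Step 10: reserve R8 E 5 -> on_hand[A=16 B=54 C=23 D=59 E=42] avail[A=15 B=54 C=14 D=52 E=33] open={R2,R3,R5,R6,R7,R8}
Step 11: commit R8 -> on_hand[A=16 B=54 C=23 D=59 E=37] avail[A=15 B=54 C=14 D=52 E=33] open={R2,R3,R5,R6,R7}
Step 12: reserve R9 E 8 -> on_hand[A=16 B=54 C=23 D=59 E=37] avail[A=15 B=54 C=14 D=52 E=25] open={R2,R3,R5,R6,R7,R9}
Step 13: reserve R10 A 3 -> on_hand[A=16 B=54 C=23 D=59 E=37] avail[A=12 B=54 C=14 D=52 E=25] open={R10,R2,R3,R5,R6,R7,R9}
Step 14: commit R7 -> on_hand[A=16 B=54 C=15 D=59 E=37] avail[A=12 B=54 C=14 D=52 E=25] open={R10,R2,R3,R5,R6,R9}
Step 15: commit R2 -> on_hand[A=16 B=54 C=14 D=59 E=37] avail[A=12 B=54 C=14 D=52 E=25] open={R10,R3,R5,R6,R9}
Step 16: reserve R11 A 1 -> on_hand[A=16 B=54 C=14 D=59 E=37] avail[A=11 B=54 C=14 D=52 E=25] open={R10,R11,R3,R5,R6,R9}
Open reservations: ['R10', 'R11', 'R3', 'R5', 'R6', 'R9'] -> 6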